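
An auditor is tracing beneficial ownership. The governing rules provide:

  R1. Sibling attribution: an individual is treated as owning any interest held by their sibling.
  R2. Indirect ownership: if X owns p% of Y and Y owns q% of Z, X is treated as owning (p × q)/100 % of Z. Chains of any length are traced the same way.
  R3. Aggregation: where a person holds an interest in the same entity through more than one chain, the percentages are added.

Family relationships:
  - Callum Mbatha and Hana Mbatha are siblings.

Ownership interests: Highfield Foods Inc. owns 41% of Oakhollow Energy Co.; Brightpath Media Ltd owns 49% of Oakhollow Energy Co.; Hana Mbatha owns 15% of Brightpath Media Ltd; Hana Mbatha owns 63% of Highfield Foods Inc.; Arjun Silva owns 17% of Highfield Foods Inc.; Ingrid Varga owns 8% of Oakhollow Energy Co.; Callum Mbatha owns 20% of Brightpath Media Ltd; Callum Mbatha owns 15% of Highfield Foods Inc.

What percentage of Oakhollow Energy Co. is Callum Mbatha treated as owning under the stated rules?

49.13%

By sibling attribution (R1), Callum Mbatha is treated as also owning Hana Mbatha's interest in Brightpath Media Ltd, giving 20% + 15% = 35%.
By sibling attribution (R1), Callum Mbatha is treated as also owning Hana Mbatha's interest in Highfield Foods Inc, giving 15% + 63% = 78%.
Chain via Brightpath Media Ltd (R2): 35% × 49% = 17.15% of Oakhollow Energy Co.
Chain via Highfield Foods Inc. (R2): 78% × 41% = 31.98% of Oakhollow Energy Co.
Aggregating (R3): 17.15% + 31.98% = 49.13%.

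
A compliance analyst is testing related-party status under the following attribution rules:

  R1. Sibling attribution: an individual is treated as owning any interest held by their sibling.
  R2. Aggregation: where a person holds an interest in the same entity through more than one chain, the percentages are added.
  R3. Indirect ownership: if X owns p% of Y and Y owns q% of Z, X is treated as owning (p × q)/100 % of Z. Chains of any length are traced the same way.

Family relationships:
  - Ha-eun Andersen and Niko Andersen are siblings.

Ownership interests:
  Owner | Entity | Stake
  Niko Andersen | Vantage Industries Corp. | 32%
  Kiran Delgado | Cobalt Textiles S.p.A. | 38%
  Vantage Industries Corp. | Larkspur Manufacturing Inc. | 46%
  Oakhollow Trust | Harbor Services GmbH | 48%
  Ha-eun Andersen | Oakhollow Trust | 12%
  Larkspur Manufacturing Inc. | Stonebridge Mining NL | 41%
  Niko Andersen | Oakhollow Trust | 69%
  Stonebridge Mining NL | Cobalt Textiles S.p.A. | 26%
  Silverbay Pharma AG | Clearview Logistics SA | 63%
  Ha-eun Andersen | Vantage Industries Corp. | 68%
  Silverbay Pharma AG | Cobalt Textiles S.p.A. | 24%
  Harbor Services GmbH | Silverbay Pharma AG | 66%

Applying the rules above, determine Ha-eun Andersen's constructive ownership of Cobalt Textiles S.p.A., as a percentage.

By sibling attribution (R1), Ha-eun Andersen is treated as also owning Niko Andersen's interest in Vantage Industries Corp, giving 68% + 32% = 100%.
By sibling attribution (R1), Ha-eun Andersen is treated as also owning Niko Andersen's interest in Oakhollow Trust, giving 12% + 69% = 81%.
Chain via Vantage Industries Corp. → Larkspur Manufacturing Inc. → Stonebridge Mining NL (R3): 100% × 46% × 41% × 26% = 4.9036% of Cobalt Textiles S.p.A.
Chain via Oakhollow Trust → Harbor Services GmbH → Silverbay Pharma AG (R3): 81% × 48% × 66% × 24% = 6.158592% of Cobalt Textiles S.p.A.
Aggregating (R2): 4.9036% + 6.158592% = 11.062192%.

11.062192%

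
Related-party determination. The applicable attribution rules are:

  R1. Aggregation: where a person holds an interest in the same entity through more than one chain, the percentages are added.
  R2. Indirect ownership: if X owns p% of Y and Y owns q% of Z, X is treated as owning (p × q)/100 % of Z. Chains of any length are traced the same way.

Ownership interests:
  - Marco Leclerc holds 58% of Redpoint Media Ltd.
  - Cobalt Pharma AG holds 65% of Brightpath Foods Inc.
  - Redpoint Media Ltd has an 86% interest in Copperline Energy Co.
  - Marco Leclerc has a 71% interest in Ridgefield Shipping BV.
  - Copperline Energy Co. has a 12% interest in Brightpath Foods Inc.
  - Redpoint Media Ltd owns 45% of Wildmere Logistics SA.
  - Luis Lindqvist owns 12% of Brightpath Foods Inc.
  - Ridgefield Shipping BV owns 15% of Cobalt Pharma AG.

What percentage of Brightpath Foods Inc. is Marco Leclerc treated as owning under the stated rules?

12.9081%

Chain via Ridgefield Shipping BV → Cobalt Pharma AG (R2): 71% × 15% × 65% = 6.9225% of Brightpath Foods Inc.
Chain via Redpoint Media Ltd → Copperline Energy Co. (R2): 58% × 86% × 12% = 5.9856% of Brightpath Foods Inc.
Aggregating (R1): 6.9225% + 5.9856% = 12.9081%.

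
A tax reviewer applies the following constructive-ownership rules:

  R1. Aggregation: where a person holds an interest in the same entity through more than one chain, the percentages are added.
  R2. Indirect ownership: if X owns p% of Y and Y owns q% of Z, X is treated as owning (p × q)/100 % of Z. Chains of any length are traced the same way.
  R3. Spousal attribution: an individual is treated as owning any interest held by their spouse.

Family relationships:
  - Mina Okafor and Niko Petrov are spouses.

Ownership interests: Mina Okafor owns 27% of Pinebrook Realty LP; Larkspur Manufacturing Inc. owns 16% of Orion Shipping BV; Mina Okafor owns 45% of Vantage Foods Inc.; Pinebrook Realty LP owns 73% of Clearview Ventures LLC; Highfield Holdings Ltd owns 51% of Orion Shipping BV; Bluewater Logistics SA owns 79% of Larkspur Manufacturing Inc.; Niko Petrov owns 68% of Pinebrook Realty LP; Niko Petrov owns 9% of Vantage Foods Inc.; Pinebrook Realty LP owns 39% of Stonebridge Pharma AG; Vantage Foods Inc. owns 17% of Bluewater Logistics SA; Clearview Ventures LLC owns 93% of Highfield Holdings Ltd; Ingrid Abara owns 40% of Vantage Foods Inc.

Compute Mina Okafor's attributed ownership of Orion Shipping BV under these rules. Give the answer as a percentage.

34.053057%

By spousal attribution (R3), Mina Okafor is treated as also owning Niko Petrov's interest in Vantage Foods Inc, giving 45% + 9% = 54%.
By spousal attribution (R3), Mina Okafor is treated as also owning Niko Petrov's interest in Pinebrook Realty LP, giving 27% + 68% = 95%.
Chain via Vantage Foods Inc. → Bluewater Logistics SA → Larkspur Manufacturing Inc. (R2): 54% × 17% × 79% × 16% = 1.160352% of Orion Shipping BV.
Chain via Pinebrook Realty LP → Clearview Ventures LLC → Highfield Holdings Ltd (R2): 95% × 73% × 93% × 51% = 32.892705% of Orion Shipping BV.
Aggregating (R1): 1.160352% + 32.892705% = 34.053057%.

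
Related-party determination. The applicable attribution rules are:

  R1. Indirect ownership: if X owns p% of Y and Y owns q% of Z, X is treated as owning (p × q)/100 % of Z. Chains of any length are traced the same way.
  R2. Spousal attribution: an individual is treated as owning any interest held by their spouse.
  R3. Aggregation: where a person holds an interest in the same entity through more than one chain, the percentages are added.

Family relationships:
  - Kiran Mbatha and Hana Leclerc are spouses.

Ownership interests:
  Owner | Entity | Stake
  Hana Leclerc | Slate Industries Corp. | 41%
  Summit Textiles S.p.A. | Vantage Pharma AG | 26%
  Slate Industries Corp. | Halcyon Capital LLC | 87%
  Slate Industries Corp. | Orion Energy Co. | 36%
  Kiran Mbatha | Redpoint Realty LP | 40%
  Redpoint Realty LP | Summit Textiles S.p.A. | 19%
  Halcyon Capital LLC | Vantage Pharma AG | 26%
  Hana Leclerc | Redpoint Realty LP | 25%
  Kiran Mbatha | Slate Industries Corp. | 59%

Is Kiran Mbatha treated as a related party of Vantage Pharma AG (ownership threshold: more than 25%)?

By spousal attribution (R2), Kiran Mbatha is treated as also owning Hana Leclerc's interest in Slate Industries Corp, giving 59% + 41% = 100%.
By spousal attribution (R2), Kiran Mbatha is treated as also owning Hana Leclerc's interest in Redpoint Realty LP, giving 40% + 25% = 65%.
Chain via Slate Industries Corp. → Halcyon Capital LLC (R1): 100% × 87% × 26% = 22.62% of Vantage Pharma AG.
Chain via Redpoint Realty LP → Summit Textiles S.p.A. (R1): 65% × 19% × 26% = 3.211% of Vantage Pharma AG.
Aggregating (R3): 22.62% + 3.211% = 25.831%.
25.831% exceeds the 25% threshold, so Kiran is a related party to Vantage Pharma AG.

Yes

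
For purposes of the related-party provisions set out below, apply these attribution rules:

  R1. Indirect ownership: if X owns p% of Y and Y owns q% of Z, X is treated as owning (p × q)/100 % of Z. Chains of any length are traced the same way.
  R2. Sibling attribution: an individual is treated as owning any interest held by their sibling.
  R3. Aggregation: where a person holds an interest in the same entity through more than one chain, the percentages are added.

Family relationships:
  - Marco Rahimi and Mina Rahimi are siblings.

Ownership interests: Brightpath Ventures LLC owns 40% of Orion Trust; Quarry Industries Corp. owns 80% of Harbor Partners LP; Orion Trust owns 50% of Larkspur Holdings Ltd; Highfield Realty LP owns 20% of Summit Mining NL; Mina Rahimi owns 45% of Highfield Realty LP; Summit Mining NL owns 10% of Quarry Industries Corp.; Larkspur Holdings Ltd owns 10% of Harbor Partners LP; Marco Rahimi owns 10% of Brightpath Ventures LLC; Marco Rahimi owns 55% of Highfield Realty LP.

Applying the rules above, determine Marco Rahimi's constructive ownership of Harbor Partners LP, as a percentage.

1.8%

By sibling attribution (R2), Marco Rahimi is treated as also owning Mina Rahimi's interest in Highfield Realty LP, giving 55% + 45% = 100%.
Chain via Highfield Realty LP → Summit Mining NL → Quarry Industries Corp. (R1): 100% × 20% × 10% × 80% = 1.6% of Harbor Partners LP.
Chain via Brightpath Ventures LLC → Orion Trust → Larkspur Holdings Ltd (R1): 10% × 40% × 50% × 10% = 0.2% of Harbor Partners LP.
Aggregating (R3): 1.6% + 0.2% = 1.8%.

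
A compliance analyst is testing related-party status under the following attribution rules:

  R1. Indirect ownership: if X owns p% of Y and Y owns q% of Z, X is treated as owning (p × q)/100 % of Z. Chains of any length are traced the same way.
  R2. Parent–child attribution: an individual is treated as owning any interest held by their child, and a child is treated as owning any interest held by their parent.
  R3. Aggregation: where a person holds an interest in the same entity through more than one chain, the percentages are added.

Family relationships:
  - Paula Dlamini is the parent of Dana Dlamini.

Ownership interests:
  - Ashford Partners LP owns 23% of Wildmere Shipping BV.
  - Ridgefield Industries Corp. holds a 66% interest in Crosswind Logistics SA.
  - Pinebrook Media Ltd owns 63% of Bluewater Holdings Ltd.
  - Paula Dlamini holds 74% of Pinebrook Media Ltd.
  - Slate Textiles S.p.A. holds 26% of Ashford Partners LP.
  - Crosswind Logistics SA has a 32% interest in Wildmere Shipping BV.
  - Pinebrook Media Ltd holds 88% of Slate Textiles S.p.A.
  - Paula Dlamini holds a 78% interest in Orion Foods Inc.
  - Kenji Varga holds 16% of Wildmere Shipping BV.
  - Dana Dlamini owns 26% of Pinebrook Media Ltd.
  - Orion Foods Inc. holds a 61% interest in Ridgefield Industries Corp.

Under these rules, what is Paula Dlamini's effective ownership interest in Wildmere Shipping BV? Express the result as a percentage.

By parent–child attribution (R2), Paula Dlamini is treated as also owning Dana Dlamini's interest in Pinebrook Media Ltd, giving 74% + 26% = 100%.
Chain via Pinebrook Media Ltd → Slate Textiles S.p.A. → Ashford Partners LP (R1): 100% × 88% × 26% × 23% = 5.2624% of Wildmere Shipping BV.
Chain via Orion Foods Inc. → Ridgefield Industries Corp. → Crosswind Logistics SA (R1): 78% × 61% × 66% × 32% = 10.048896% of Wildmere Shipping BV.
Aggregating (R3): 5.2624% + 10.048896% = 15.311296%.

15.311296%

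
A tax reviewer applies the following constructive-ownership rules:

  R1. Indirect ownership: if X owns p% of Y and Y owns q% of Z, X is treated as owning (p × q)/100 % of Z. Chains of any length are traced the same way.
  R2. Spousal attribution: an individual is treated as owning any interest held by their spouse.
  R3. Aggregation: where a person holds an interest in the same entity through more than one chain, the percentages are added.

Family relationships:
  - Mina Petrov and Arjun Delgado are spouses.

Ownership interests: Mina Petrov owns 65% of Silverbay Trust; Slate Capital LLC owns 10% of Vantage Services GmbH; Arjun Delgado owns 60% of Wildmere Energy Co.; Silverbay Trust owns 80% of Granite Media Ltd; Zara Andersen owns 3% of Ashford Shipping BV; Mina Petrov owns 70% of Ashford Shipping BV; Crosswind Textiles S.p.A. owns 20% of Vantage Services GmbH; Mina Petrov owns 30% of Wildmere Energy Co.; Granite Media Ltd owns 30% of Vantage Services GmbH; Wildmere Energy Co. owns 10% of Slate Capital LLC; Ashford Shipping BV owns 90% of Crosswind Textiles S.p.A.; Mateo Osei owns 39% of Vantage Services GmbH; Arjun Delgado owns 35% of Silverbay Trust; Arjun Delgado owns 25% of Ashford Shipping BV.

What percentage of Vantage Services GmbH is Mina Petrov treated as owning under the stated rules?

42%

By spousal attribution (R2), Mina Petrov is treated as also owning Arjun Delgado's interest in Ashford Shipping BV, giving 70% + 25% = 95%.
By spousal attribution (R2), Mina Petrov is treated as also owning Arjun Delgado's interest in Wildmere Energy Co, giving 30% + 60% = 90%.
By spousal attribution (R2), Mina Petrov is treated as also owning Arjun Delgado's interest in Silverbay Trust, giving 65% + 35% = 100%.
Chain via Ashford Shipping BV → Crosswind Textiles S.p.A. (R1): 95% × 90% × 20% = 17.1% of Vantage Services GmbH.
Chain via Wildmere Energy Co. → Slate Capital LLC (R1): 90% × 10% × 10% = 0.9% of Vantage Services GmbH.
Chain via Silverbay Trust → Granite Media Ltd (R1): 100% × 80% × 30% = 24% of Vantage Services GmbH.
Aggregating (R3): 17.1% + 0.9% + 24% = 42%.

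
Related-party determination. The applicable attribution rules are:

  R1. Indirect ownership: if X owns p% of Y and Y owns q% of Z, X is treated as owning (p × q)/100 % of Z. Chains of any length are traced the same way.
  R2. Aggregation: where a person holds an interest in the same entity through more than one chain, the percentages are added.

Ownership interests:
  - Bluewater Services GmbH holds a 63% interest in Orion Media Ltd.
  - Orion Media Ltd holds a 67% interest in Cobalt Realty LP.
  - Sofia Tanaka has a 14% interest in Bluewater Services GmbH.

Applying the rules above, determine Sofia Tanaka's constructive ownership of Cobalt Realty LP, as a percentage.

Chain via Bluewater Services GmbH → Orion Media Ltd (R1): 14% × 63% × 67% = 5.9094% of Cobalt Realty LP.

5.9094%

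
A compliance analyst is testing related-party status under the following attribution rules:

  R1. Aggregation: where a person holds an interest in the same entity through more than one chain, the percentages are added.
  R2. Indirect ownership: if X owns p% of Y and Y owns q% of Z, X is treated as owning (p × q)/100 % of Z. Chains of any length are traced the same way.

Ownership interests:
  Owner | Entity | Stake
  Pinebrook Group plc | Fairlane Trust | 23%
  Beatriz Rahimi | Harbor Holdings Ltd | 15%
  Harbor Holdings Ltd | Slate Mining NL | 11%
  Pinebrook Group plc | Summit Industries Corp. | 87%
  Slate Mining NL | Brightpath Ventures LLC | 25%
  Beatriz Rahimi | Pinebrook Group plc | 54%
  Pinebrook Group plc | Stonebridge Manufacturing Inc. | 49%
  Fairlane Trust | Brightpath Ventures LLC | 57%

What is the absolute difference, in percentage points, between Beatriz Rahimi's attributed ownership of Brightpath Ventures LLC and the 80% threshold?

Chain via Harbor Holdings Ltd → Slate Mining NL (R2): 15% × 11% × 25% = 0.4125% of Brightpath Ventures LLC.
Chain via Pinebrook Group plc → Fairlane Trust (R2): 54% × 23% × 57% = 7.0794% of Brightpath Ventures LLC.
Aggregating (R1): 0.4125% + 7.0794% = 7.4919%.
7.4919% falls short of the 80% threshold by 72.5081 percentage points.

72.5081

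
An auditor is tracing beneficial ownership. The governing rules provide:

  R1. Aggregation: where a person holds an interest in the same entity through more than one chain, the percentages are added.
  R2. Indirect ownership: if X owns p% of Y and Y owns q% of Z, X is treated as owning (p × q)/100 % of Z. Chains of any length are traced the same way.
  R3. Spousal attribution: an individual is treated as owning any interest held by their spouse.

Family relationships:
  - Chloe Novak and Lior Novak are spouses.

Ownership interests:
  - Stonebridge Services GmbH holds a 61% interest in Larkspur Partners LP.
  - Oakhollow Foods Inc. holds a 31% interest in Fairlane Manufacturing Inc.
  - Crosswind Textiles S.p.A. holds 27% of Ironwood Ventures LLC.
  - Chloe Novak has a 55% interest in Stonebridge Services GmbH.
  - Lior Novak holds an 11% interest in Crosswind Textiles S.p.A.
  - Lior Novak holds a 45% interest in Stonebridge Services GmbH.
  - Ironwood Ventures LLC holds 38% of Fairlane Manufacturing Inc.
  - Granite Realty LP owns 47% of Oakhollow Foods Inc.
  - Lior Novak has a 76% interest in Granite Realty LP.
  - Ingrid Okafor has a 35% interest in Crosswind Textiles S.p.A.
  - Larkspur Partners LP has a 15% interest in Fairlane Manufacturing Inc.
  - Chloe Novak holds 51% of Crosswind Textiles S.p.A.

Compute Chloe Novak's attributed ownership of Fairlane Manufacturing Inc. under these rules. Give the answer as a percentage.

By spousal attribution (R3), Chloe Novak is treated as also owning Lior Novak's interest in Crosswind Textiles S.p.A, giving 51% + 11% = 62%.
By spousal attribution (R3), Chloe Novak is treated as also owning Lior Novak's interest in Stonebridge Services GmbH, giving 55% + 45% = 100%.
By spousal attribution (R3), Chloe Novak is treated as owning Lior Novak's 76% interest in Granite Realty LP.
Chain via Crosswind Textiles S.p.A. → Ironwood Ventures LLC (R2): 62% × 27% × 38% = 6.3612% of Fairlane Manufacturing Inc.
Chain via Stonebridge Services GmbH → Larkspur Partners LP (R2): 100% × 61% × 15% = 9.15% of Fairlane Manufacturing Inc.
Chain via Granite Realty LP → Oakhollow Foods Inc. (R2): 76% × 47% × 31% = 11.0732% of Fairlane Manufacturing Inc.
Aggregating (R1): 6.3612% + 9.15% + 11.0732% = 26.5844%.

26.5844%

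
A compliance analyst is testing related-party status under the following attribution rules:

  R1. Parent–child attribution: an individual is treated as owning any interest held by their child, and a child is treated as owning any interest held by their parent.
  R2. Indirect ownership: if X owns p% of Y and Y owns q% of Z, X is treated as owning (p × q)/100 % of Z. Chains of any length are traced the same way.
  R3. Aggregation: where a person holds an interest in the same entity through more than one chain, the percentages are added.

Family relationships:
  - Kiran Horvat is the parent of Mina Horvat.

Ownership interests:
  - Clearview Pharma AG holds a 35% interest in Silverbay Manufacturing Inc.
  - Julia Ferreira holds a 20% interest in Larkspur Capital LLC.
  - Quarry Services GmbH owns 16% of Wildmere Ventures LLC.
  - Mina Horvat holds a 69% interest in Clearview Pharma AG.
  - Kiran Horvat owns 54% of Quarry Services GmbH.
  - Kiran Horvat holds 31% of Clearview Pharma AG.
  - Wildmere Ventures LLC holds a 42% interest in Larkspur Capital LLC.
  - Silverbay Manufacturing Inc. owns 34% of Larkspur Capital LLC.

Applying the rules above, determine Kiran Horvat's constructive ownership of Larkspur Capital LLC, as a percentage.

By parent–child attribution (R1), Kiran Horvat is treated as also owning Mina Horvat's interest in Clearview Pharma AG, giving 31% + 69% = 100%.
Chain via Clearview Pharma AG → Silverbay Manufacturing Inc. (R2): 100% × 35% × 34% = 11.9% of Larkspur Capital LLC.
Chain via Quarry Services GmbH → Wildmere Ventures LLC (R2): 54% × 16% × 42% = 3.6288% of Larkspur Capital LLC.
Aggregating (R3): 11.9% + 3.6288% = 15.5288%.

15.5288%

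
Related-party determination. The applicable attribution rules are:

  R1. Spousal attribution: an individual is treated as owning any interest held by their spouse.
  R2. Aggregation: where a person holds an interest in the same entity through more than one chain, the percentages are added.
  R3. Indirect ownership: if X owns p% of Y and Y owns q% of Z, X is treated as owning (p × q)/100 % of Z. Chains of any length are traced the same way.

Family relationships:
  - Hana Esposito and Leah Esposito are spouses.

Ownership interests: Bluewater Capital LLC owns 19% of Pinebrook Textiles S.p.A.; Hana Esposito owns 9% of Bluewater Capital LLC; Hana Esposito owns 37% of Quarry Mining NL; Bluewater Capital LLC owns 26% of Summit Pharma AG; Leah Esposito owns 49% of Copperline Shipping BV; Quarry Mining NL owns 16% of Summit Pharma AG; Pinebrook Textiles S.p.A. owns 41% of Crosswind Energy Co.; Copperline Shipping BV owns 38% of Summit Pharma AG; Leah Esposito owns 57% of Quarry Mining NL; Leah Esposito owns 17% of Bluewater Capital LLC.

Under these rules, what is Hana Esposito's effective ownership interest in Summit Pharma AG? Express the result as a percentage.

40.42%

By spousal attribution (R1), Hana Esposito is treated as also owning Leah Esposito's interest in Quarry Mining NL, giving 37% + 57% = 94%.
By spousal attribution (R1), Hana Esposito is treated as also owning Leah Esposito's interest in Bluewater Capital LLC, giving 9% + 17% = 26%.
By spousal attribution (R1), Hana Esposito is treated as owning Leah Esposito's 49% interest in Copperline Shipping BV.
Chain via Quarry Mining NL (R3): 94% × 16% = 15.04% of Summit Pharma AG.
Chain via Bluewater Capital LLC (R3): 26% × 26% = 6.76% of Summit Pharma AG.
Chain via Copperline Shipping BV (R3): 49% × 38% = 18.62% of Summit Pharma AG.
Aggregating (R2): 15.04% + 6.76% + 18.62% = 40.42%.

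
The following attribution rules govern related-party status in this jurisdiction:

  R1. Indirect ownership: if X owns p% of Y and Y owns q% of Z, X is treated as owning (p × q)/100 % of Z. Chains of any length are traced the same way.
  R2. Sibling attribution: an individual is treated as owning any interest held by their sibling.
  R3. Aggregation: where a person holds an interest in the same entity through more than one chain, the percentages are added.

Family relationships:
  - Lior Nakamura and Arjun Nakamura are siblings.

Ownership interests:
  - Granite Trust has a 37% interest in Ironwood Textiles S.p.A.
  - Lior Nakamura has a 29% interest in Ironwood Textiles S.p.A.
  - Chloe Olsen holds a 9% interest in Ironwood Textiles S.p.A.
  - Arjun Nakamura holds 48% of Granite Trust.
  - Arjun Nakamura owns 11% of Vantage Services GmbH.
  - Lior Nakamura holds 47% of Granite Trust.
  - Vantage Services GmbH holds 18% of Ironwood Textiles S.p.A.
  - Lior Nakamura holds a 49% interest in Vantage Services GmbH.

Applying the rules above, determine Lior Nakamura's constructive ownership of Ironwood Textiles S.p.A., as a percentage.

By sibling attribution (R2), Lior Nakamura is treated as also owning Arjun Nakamura's interest in Granite Trust, giving 47% + 48% = 95%.
By sibling attribution (R2), Lior Nakamura is treated as also owning Arjun Nakamura's interest in Vantage Services GmbH, giving 49% + 11% = 60%.
Chain via Granite Trust (R1): 95% × 37% = 35.15% of Ironwood Textiles S.p.A.
Chain via Vantage Services GmbH (R1): 60% × 18% = 10.8% of Ironwood Textiles S.p.A.
Direct interest in Ironwood Textiles S.p.A: 29%.
Aggregating (R3): 35.15% + 10.8% + 29% = 74.95%.

74.95%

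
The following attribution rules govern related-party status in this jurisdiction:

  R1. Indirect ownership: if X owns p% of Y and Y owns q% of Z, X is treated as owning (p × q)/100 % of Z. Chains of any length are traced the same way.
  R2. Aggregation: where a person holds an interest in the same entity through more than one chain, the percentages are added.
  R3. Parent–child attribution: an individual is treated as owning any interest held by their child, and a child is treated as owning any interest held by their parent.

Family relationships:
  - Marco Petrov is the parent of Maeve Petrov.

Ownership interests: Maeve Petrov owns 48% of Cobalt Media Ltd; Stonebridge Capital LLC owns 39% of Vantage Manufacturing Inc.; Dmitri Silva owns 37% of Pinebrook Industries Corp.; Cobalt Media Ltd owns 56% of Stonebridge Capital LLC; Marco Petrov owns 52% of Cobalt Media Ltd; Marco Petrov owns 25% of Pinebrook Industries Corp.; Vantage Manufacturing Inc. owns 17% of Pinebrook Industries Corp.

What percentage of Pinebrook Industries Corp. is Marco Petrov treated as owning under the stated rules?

By parent–child attribution (R3), Marco Petrov is treated as also owning Maeve Petrov's interest in Cobalt Media Ltd, giving 52% + 48% = 100%.
Chain via Cobalt Media Ltd → Stonebridge Capital LLC → Vantage Manufacturing Inc. (R1): 100% × 56% × 39% × 17% = 3.7128% of Pinebrook Industries Corp.
Direct interest in Pinebrook Industries Corp: 25%.
Aggregating (R2): 3.7128% + 25% = 28.7128%.

28.7128%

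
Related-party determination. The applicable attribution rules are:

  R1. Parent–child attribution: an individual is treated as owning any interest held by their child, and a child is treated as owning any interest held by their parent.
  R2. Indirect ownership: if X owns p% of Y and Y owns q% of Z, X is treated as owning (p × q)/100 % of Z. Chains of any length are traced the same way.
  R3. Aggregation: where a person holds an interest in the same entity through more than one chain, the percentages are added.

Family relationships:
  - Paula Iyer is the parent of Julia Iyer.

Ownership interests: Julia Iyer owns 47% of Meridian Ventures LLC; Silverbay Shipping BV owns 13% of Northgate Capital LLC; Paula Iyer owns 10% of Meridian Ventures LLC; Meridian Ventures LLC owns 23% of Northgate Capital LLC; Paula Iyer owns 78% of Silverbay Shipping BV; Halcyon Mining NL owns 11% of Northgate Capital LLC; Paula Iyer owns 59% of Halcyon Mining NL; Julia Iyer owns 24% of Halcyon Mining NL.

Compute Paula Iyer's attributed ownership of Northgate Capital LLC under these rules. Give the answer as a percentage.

By parent–child attribution (R1), Paula Iyer is treated as also owning Julia Iyer's interest in Meridian Ventures LLC, giving 10% + 47% = 57%.
By parent–child attribution (R1), Paula Iyer is treated as also owning Julia Iyer's interest in Halcyon Mining NL, giving 59% + 24% = 83%.
Chain via Meridian Ventures LLC (R2): 57% × 23% = 13.11% of Northgate Capital LLC.
Chain via Halcyon Mining NL (R2): 83% × 11% = 9.13% of Northgate Capital LLC.
Chain via Silverbay Shipping BV (R2): 78% × 13% = 10.14% of Northgate Capital LLC.
Aggregating (R3): 13.11% + 9.13% + 10.14% = 32.38%.

32.38%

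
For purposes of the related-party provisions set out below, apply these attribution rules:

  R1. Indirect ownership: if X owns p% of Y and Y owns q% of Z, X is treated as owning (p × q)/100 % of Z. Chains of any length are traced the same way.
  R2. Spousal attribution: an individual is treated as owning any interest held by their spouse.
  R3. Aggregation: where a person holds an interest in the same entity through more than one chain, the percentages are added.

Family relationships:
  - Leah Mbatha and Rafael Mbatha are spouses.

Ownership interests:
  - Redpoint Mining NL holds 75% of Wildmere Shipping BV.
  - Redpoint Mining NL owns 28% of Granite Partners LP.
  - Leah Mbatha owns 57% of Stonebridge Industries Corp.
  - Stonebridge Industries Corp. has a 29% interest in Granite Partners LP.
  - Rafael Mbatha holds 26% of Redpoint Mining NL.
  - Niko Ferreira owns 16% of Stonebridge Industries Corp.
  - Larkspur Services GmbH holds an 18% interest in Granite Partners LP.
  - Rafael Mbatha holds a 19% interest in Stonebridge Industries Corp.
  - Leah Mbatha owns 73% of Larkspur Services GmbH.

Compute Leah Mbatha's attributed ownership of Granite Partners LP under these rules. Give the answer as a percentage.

42.46%

By spousal attribution (R2), Leah Mbatha is treated as also owning Rafael Mbatha's interest in Stonebridge Industries Corp, giving 57% + 19% = 76%.
By spousal attribution (R2), Leah Mbatha is treated as owning Rafael Mbatha's 26% interest in Redpoint Mining NL.
Chain via Stonebridge Industries Corp. (R1): 76% × 29% = 22.04% of Granite Partners LP.
Chain via Larkspur Services GmbH (R1): 73% × 18% = 13.14% of Granite Partners LP.
Chain via Redpoint Mining NL (R1): 26% × 28% = 7.28% of Granite Partners LP.
Aggregating (R3): 22.04% + 13.14% + 7.28% = 42.46%.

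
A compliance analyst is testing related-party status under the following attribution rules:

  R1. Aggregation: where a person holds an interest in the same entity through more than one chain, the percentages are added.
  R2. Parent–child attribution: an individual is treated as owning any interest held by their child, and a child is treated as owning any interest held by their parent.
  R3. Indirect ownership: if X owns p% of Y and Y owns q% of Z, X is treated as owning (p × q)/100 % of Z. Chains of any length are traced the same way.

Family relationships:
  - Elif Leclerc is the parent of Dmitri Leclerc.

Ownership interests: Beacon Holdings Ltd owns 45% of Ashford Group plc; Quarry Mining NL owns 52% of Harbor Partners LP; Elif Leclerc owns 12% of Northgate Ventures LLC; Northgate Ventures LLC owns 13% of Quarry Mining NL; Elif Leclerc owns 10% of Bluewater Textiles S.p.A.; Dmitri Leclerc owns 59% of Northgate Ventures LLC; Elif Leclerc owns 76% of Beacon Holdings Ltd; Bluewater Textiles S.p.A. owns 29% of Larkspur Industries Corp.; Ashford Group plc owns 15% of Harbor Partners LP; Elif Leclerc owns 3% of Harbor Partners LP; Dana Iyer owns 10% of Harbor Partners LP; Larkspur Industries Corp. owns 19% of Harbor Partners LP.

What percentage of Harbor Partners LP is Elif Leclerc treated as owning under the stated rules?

By parent–child attribution (R2), Elif Leclerc is treated as also owning Dmitri Leclerc's interest in Northgate Ventures LLC, giving 12% + 59% = 71%.
Chain via Bluewater Textiles S.p.A. → Larkspur Industries Corp. (R3): 10% × 29% × 19% = 0.551% of Harbor Partners LP.
Chain via Beacon Holdings Ltd → Ashford Group plc (R3): 76% × 45% × 15% = 5.13% of Harbor Partners LP.
Chain via Northgate Ventures LLC → Quarry Mining NL (R3): 71% × 13% × 52% = 4.7996% of Harbor Partners LP.
Direct interest in Harbor Partners LP: 3%.
Aggregating (R1): 0.551% + 5.13% + 4.7996% + 3% = 13.4806%.

13.4806%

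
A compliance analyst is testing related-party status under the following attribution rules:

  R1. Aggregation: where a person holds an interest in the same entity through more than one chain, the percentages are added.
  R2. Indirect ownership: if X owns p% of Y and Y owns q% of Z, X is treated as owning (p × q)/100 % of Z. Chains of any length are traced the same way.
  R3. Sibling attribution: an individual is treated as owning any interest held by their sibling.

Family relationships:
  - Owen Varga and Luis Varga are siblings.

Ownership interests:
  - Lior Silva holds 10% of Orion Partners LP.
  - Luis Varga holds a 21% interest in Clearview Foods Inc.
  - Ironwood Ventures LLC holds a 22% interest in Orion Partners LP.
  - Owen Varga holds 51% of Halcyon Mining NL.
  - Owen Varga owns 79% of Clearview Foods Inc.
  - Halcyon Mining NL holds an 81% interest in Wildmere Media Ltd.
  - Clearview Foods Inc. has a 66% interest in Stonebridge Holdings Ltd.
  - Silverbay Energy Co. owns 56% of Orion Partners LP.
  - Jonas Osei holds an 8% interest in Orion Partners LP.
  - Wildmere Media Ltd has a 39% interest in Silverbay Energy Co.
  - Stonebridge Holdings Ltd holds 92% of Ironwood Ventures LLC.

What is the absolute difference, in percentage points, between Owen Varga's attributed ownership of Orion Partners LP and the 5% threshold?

17.380504

By sibling attribution (R3), Owen Varga is treated as also owning Luis Varga's interest in Clearview Foods Inc, giving 79% + 21% = 100%.
Chain via Clearview Foods Inc. → Stonebridge Holdings Ltd → Ironwood Ventures LLC (R2): 100% × 66% × 92% × 22% = 13.3584% of Orion Partners LP.
Chain via Halcyon Mining NL → Wildmere Media Ltd → Silverbay Energy Co. (R2): 51% × 81% × 39% × 56% = 9.022104% of Orion Partners LP.
Aggregating (R1): 13.3584% + 9.022104% = 22.380504%.
22.380504% exceeds the 5% threshold by 17.380504 percentage points.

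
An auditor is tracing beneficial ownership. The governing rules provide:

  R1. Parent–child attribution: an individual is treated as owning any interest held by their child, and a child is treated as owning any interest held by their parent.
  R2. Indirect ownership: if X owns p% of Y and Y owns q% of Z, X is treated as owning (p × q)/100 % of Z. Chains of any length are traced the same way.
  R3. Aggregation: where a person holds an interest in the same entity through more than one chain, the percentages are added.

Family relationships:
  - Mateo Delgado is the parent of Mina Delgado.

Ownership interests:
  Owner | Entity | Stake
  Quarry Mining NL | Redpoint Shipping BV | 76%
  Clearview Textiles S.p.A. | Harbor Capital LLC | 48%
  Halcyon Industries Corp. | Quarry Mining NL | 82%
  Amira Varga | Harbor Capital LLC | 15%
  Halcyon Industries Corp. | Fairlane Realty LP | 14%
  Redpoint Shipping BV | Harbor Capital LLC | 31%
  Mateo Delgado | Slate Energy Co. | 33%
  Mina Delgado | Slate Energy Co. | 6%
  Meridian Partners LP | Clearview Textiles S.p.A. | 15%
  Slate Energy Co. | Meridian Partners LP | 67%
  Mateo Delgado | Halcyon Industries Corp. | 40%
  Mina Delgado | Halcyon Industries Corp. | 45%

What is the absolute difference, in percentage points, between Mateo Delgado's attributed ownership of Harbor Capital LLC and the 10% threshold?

8.30268

By parent–child attribution (R1), Mateo Delgado is treated as also owning Mina Delgado's interest in Halcyon Industries Corp, giving 40% + 45% = 85%.
By parent–child attribution (R1), Mateo Delgado is treated as also owning Mina Delgado's interest in Slate Energy Co, giving 33% + 6% = 39%.
Chain via Halcyon Industries Corp. → Quarry Mining NL → Redpoint Shipping BV (R2): 85% × 82% × 76% × 31% = 16.42132% of Harbor Capital LLC.
Chain via Slate Energy Co. → Meridian Partners LP → Clearview Textiles S.p.A. (R2): 39% × 67% × 15% × 48% = 1.88136% of Harbor Capital LLC.
Aggregating (R3): 16.42132% + 1.88136% = 18.30268%.
18.30268% exceeds the 10% threshold by 8.30268 percentage points.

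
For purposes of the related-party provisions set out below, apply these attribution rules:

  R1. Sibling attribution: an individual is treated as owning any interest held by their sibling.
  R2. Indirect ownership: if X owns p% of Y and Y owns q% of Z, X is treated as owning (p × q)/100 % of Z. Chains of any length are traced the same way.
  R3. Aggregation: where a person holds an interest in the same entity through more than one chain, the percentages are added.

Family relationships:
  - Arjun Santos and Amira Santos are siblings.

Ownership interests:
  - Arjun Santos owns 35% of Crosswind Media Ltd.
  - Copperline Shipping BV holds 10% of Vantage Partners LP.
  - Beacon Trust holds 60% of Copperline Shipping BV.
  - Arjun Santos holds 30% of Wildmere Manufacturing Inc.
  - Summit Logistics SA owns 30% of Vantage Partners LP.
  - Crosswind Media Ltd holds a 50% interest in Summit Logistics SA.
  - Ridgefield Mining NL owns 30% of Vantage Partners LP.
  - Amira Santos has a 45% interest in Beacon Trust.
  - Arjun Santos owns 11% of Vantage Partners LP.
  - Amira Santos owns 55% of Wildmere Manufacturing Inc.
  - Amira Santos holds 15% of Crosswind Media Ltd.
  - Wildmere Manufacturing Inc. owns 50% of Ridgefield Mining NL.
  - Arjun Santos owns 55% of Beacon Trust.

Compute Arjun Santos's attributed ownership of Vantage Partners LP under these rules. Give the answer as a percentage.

By sibling attribution (R1), Arjun Santos is treated as also owning Amira Santos's interest in Crosswind Media Ltd, giving 35% + 15% = 50%.
By sibling attribution (R1), Arjun Santos is treated as also owning Amira Santos's interest in Beacon Trust, giving 55% + 45% = 100%.
By sibling attribution (R1), Arjun Santos is treated as also owning Amira Santos's interest in Wildmere Manufacturing Inc, giving 30% + 55% = 85%.
Chain via Crosswind Media Ltd → Summit Logistics SA (R2): 50% × 50% × 30% = 7.5% of Vantage Partners LP.
Chain via Beacon Trust → Copperline Shipping BV (R2): 100% × 60% × 10% = 6% of Vantage Partners LP.
Chain via Wildmere Manufacturing Inc. → Ridgefield Mining NL (R2): 85% × 50% × 30% = 12.75% of Vantage Partners LP.
Direct interest in Vantage Partners LP: 11%.
Aggregating (R3): 7.5% + 6% + 12.75% + 11% = 37.25%.

37.25%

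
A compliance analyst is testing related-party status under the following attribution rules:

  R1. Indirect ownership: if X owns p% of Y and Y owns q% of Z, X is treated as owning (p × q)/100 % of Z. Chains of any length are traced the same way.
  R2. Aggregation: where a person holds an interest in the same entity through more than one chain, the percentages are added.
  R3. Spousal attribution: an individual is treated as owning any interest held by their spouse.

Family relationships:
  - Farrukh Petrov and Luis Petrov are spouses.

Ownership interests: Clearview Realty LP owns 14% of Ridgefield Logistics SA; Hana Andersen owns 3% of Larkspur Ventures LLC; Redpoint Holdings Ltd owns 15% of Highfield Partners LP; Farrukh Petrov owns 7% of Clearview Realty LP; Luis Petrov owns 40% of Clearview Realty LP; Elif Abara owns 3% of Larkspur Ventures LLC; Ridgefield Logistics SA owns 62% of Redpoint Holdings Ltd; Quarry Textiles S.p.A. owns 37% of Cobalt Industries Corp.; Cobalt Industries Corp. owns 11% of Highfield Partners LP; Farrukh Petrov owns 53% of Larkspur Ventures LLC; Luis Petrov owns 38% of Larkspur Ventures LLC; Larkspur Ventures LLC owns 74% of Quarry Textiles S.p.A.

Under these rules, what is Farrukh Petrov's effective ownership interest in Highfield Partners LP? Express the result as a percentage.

By spousal attribution (R3), Farrukh Petrov is treated as also owning Luis Petrov's interest in Larkspur Ventures LLC, giving 53% + 38% = 91%.
By spousal attribution (R3), Farrukh Petrov is treated as also owning Luis Petrov's interest in Clearview Realty LP, giving 7% + 40% = 47%.
Chain via Larkspur Ventures LLC → Quarry Textiles S.p.A. → Cobalt Industries Corp. (R1): 91% × 74% × 37% × 11% = 2.740738% of Highfield Partners LP.
Chain via Clearview Realty LP → Ridgefield Logistics SA → Redpoint Holdings Ltd (R1): 47% × 14% × 62% × 15% = 0.61194% of Highfield Partners LP.
Aggregating (R2): 2.740738% + 0.61194% = 3.352678%.

3.352678%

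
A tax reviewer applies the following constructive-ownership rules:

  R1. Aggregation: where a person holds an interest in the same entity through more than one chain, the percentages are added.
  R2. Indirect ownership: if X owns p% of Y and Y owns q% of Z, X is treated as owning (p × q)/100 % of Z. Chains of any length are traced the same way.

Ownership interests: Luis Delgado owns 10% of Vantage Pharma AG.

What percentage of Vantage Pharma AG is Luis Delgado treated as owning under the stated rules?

Direct interest in Vantage Pharma AG: 10%.

10%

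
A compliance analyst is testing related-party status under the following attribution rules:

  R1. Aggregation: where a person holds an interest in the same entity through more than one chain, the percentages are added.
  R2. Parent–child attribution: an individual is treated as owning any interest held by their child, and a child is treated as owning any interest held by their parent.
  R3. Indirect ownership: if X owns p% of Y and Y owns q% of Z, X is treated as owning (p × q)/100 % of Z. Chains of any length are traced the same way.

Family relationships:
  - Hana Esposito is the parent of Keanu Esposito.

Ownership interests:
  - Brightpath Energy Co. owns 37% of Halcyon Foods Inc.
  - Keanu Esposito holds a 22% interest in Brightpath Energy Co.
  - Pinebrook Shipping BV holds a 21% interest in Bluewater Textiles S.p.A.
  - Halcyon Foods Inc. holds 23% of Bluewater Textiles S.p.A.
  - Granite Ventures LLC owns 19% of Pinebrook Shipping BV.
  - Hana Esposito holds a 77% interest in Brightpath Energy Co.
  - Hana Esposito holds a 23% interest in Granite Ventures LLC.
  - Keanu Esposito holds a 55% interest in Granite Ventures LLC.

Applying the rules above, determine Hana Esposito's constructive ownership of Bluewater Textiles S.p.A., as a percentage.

11.5371%

By parent–child attribution (R2), Hana Esposito is treated as also owning Keanu Esposito's interest in Granite Ventures LLC, giving 23% + 55% = 78%.
By parent–child attribution (R2), Hana Esposito is treated as also owning Keanu Esposito's interest in Brightpath Energy Co, giving 77% + 22% = 99%.
Chain via Granite Ventures LLC → Pinebrook Shipping BV (R3): 78% × 19% × 21% = 3.1122% of Bluewater Textiles S.p.A.
Chain via Brightpath Energy Co. → Halcyon Foods Inc. (R3): 99% × 37% × 23% = 8.4249% of Bluewater Textiles S.p.A.
Aggregating (R1): 3.1122% + 8.4249% = 11.5371%.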